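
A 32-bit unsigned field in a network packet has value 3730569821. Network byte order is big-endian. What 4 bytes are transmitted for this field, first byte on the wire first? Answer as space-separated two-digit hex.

DE 5B FA 5D

3730569821 in hexadecimal, padded to 32 bits, is 0xDE5BFA5D.
Split into bytes (most-significant first): DE 5B FA 5D.
Big-endian: lowest address holds the most-significant byte.
So the memory order matches the most-significant-first order: DE 5B FA 5D.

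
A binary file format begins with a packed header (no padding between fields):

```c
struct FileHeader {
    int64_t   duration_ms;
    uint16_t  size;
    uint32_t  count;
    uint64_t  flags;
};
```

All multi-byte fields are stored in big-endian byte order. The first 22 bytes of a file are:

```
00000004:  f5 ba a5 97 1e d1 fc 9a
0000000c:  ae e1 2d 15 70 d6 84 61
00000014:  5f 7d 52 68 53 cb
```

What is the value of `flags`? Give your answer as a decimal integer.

`flags` follows `duration_ms` (8 B), `size` (2 B), `count` (4 B), so it starts at offset 8 + 2 + 4 = 14 and occupies 8 bytes.
Bytes at offsets 14..21: 84 61 5F 7D 52 68 53 CB.
In big-endian order the high byte comes first in memory.
The bytes are already most-significant first: 0x84615F7D526853CB.
0x84615F7D526853CB = 9539010477605540811.

9539010477605540811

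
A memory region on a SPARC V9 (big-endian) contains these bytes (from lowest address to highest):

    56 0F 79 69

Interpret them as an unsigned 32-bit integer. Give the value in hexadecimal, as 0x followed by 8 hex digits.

0x560F7969

In big-endian order the high byte comes first in memory.
The bytes are already most-significant first: 0x560F7969.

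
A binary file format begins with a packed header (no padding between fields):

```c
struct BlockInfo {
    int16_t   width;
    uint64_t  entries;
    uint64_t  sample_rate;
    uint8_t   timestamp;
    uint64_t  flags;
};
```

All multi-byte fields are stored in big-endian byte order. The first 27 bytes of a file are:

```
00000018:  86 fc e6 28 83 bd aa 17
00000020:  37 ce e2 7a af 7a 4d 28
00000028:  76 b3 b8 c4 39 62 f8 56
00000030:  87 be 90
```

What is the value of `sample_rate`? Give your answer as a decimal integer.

16319549139545781939

`sample_rate` follows `width` (2 B), `entries` (8 B), so it starts at offset 2 + 8 = 10 and occupies 8 bytes.
Bytes at offsets 10..17: E2 7A AF 7A 4D 28 76 B3.
Big-endian stores the most-significant byte at the lowest address.
The bytes are already most-significant first: 0xE27AAF7A4D2876B3.
0xE27AAF7A4D2876B3 = 16319549139545781939.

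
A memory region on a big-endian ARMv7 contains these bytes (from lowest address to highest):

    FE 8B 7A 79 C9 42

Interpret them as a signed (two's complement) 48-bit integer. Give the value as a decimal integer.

-1599967999678

In big-endian order the high byte comes first in memory.
The bytes are already most-significant first: 0xFE8B7A79C942.
Top bit is set, so as a signed 48-bit value this is 0xFE8B7A79C942 − 2^48 = -1599967999678.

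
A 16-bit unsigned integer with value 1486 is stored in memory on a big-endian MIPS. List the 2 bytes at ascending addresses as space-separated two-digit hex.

05 CE

1486 in hexadecimal, padded to 16 bits, is 0x05CE.
Split into bytes (most-significant first): 05 CE.
Big-endian: lowest address holds the most-significant byte.
So the memory order matches the most-significant-first order: 05 CE.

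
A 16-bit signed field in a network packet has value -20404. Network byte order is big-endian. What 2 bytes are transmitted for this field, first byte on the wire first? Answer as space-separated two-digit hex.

Two's complement of -20404 in 16 bits: 20404 = 0x4FB4; invert → 0xB04B; add 1 → 0xB04C.
Split into bytes (most-significant first): B0 4C.
Big-endian stores the most-significant byte at the lowest address.
So the memory order matches the most-significant-first order: B0 4C.

B0 4C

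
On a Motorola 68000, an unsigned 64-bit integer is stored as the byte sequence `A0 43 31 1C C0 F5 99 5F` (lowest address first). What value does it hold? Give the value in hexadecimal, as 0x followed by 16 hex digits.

Big-endian stores the most-significant byte at the lowest address.
The bytes are already most-significant first: 0xA043311CC0F5995F.

0xA043311CC0F5995F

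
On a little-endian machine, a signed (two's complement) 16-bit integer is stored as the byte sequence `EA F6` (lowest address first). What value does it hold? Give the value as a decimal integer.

-2326

In little-endian order the low byte comes first in memory.
Reassemble most-significant byte first: F6 EA → 0xF6EA.
Top bit is set, so as a signed 16-bit value this is 0xF6EA − 2^16 = -2326.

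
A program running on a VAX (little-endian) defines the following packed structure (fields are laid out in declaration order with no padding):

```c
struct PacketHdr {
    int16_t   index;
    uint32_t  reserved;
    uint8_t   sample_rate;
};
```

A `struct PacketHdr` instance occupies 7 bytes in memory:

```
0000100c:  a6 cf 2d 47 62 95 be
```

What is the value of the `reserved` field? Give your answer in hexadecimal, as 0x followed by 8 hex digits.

`reserved` follows `index` (2 bytes), so it starts at byte offset 2 and occupies 4 bytes.
Bytes at offsets 2..5: 2D 47 62 95.
In little-endian order the low byte comes first in memory.
Reassemble most-significant byte first: 95 62 47 2D → 0x9562472D.

0x9562472D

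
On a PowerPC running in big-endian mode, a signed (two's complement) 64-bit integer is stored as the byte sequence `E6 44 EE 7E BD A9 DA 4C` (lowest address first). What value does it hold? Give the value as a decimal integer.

-1854094918454486452

In big-endian order the high byte comes first in memory.
The bytes are already most-significant first: 0xE644EE7EBDA9DA4C.
Top bit is set, so as a signed 64-bit value this is 0xE644EE7EBDA9DA4C − 2^64 = -1854094918454486452.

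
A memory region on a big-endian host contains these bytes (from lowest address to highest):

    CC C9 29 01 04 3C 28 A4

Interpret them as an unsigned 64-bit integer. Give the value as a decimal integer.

14756370738398898340

In big-endian order the high byte comes first in memory.
The bytes are already most-significant first: 0xCCC92901043C28A4.
0xCCC92901043C28A4 = 14756370738398898340.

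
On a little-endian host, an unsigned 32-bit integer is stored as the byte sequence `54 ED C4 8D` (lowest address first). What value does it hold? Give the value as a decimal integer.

2378493268

In little-endian order the low byte comes first in memory.
Reassemble most-significant byte first: 8D C4 ED 54 → 0x8DC4ED54.
0x8DC4ED54 = 2378493268.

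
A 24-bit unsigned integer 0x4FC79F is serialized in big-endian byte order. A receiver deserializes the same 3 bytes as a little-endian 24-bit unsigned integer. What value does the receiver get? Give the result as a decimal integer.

10471247

Stored big-endian, the bytes at ascending addresses are 4F C7 9F.
Read back as little-endian, the first byte is least significant, giving 0x9FC74F.
0x9FC74F = 10471247.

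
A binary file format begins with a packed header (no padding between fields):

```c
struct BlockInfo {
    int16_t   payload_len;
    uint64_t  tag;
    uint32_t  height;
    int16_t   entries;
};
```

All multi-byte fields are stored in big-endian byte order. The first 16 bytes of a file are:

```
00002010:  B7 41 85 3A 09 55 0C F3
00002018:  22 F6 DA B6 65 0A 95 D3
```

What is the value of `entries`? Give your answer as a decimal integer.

-27181

`entries` follows `payload_len` (2 B), `tag` (8 B), `height` (4 B), so it starts at offset 2 + 8 + 4 = 14 and occupies 2 bytes.
Bytes at offsets 14..15: 95 D3.
Big-endian: lowest address holds the most-significant byte.
The bytes are already most-significant first: 0x95D3.
Top bit is set, so as a signed 16-bit value this is 0x95D3 − 2^16 = -27181.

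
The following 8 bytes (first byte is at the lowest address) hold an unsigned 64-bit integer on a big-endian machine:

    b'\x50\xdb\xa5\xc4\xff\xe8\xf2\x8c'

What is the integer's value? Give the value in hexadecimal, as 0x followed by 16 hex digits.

0x50DBA5C4FFE8F28C

Big-endian stores the most-significant byte at the lowest address.
The bytes are already most-significant first: 0x50DBA5C4FFE8F28C.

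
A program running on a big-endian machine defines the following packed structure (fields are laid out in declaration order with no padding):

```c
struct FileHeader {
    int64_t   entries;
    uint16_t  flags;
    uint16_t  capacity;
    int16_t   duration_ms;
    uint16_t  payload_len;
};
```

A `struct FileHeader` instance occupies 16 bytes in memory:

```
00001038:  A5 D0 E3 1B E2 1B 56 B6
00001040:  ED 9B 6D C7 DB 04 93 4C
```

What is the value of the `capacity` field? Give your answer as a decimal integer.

28103

`capacity` follows `entries` (8 B), `flags` (2 B), so it starts at offset 8 + 2 = 10 and occupies 2 bytes.
Bytes at offsets 10..11: 6D C7.
Big-endian stores the most-significant byte at the lowest address.
The bytes are already most-significant first: 0x6DC7.
0x6DC7 = 28103.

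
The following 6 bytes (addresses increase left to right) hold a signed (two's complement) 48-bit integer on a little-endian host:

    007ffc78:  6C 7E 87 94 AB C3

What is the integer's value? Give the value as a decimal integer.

-66333277979028

In little-endian order the low byte comes first in memory.
Reassemble most-significant byte first: C3 AB 94 87 7E 6C → 0xC3AB94877E6C.
Top bit is set, so as a signed 48-bit value this is 0xC3AB94877E6C − 2^48 = -66333277979028.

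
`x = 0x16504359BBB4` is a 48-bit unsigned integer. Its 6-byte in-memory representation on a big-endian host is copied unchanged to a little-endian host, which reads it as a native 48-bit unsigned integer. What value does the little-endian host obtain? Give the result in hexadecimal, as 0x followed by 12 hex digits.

Stored big-endian, the bytes at ascending addresses are 16 50 43 59 BB B4.
Read back as little-endian, the first byte is least significant, giving 0xB4BB59435016.

0xB4BB59435016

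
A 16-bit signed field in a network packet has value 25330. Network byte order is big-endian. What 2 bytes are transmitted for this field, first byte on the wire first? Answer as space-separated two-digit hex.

62 F2

25330 in hexadecimal, padded to 16 bits, is 0x62F2.
Split into bytes (most-significant first): 62 F2.
Big-endian stores the most-significant byte at the lowest address.
So the memory order matches the most-significant-first order: 62 F2.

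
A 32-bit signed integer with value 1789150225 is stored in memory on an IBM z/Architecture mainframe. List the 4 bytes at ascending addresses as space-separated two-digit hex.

6A A4 44 11

1789150225 in hexadecimal, padded to 32 bits, is 0x6AA44411.
Split into bytes (most-significant first): 6A A4 44 11.
Big-endian: lowest address holds the most-significant byte.
So the memory order matches the most-significant-first order: 6A A4 44 11.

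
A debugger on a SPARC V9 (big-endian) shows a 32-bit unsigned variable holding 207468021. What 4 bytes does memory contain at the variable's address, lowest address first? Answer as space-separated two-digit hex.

0C 5D B5 F5

207468021 in hexadecimal, padded to 32 bits, is 0x0C5DB5F5.
Split into bytes (most-significant first): 0C 5D B5 F5.
Big-endian: lowest address holds the most-significant byte.
So the memory order matches the most-significant-first order: 0C 5D B5 F5.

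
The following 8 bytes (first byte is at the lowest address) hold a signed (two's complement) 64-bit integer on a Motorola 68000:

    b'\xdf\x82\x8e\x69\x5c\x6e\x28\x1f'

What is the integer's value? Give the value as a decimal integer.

Big-endian stores the most-significant byte at the lowest address.
The bytes are already most-significant first: 0xDF828E695C6E281F.
Top bit is set, so as a signed 64-bit value this is 0xDF828E695C6E281F − 2^64 = -2341152273105803233.

-2341152273105803233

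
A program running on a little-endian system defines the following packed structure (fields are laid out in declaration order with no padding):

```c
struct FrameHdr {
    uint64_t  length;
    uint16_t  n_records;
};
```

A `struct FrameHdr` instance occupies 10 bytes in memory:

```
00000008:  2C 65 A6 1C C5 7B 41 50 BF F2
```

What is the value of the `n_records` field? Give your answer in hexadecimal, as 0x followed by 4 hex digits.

0xF2BF

`n_records` follows `length` (8 bytes), so it starts at byte offset 8 and occupies 2 bytes.
Bytes at offsets 8..9: BF F2.
Little-endian stores the least-significant byte at the lowest address.
Reassemble most-significant byte first: F2 BF → 0xF2BF.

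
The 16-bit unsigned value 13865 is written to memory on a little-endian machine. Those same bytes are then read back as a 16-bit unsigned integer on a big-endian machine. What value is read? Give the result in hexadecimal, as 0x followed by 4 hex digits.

13865 in 16-bit hexadecimal is 0x3629.
Stored little-endian, the bytes at ascending addresses are 29 36.
Read back as big-endian, the last byte is least significant, giving 0x2936.

0x2936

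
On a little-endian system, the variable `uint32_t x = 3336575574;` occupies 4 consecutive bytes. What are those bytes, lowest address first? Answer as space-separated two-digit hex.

56 1A E0 C6

3336575574 in hexadecimal, padded to 32 bits, is 0xC6E01A56.
Split into bytes (most-significant first): C6 E0 1A 56.
Little-endian stores the least-significant byte at the lowest address.
So at ascending addresses the bytes are 56 1A E0 C6.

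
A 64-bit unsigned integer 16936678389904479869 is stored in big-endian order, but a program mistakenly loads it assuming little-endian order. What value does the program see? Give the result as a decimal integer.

16936678389904479869 in 64-bit hexadecimal is 0xEB0B2B42E14A967D.
Stored big-endian, the bytes at ascending addresses are EB 0B 2B 42 E1 4A 96 7D.
Read back as little-endian, the first byte is least significant, giving 0x7D964AE1422B0BEB.
0x7D964AE1422B0BEB = 9049502832585804779.

9049502832585804779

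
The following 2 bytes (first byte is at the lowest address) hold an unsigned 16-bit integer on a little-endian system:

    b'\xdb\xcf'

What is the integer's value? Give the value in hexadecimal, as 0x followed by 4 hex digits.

0xCFDB

Little-endian: lowest address holds the least-significant byte.
Reassemble most-significant byte first: CF DB → 0xCFDB.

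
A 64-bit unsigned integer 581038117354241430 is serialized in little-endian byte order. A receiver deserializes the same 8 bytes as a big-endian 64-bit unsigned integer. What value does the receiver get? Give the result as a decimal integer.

10844066302717530120

581038117354241430 in 64-bit hexadecimal is 0x08104316D9DC7D96.
Stored little-endian, the bytes at ascending addresses are 96 7D DC D9 16 43 10 08.
Read back as big-endian, the last byte is least significant, giving 0x967DDCD916431008.
0x967DDCD916431008 = 10844066302717530120.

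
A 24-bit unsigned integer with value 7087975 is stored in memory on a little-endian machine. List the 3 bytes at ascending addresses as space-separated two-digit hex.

7087975 in hexadecimal, padded to 24 bits, is 0x6C2767.
Split into bytes (most-significant first): 6C 27 67.
Little-endian stores the least-significant byte at the lowest address.
So at ascending addresses the bytes are 67 27 6C.

67 27 6C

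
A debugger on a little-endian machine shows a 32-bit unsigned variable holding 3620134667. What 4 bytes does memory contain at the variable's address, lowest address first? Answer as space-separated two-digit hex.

0B DF C6 D7

3620134667 in hexadecimal, padded to 32 bits, is 0xD7C6DF0B.
Split into bytes (most-significant first): D7 C6 DF 0B.
Little-endian: lowest address holds the least-significant byte.
So at ascending addresses the bytes are 0B DF C6 D7.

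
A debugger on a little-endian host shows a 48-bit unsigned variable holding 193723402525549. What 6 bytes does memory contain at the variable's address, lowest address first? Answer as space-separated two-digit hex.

6D 9B 97 BE 30 B0

193723402525549 in hexadecimal, padded to 48 bits, is 0xB030BE979B6D.
Split into bytes (most-significant first): B0 30 BE 97 9B 6D.
Little-endian stores the least-significant byte at the lowest address.
So at ascending addresses the bytes are 6D 9B 97 BE 30 B0.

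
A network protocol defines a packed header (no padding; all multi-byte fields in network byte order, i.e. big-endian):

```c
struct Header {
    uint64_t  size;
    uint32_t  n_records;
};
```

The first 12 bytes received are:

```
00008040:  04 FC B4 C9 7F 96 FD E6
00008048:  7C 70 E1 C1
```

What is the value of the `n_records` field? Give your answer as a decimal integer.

`n_records` follows `size` (8 bytes), so it starts at byte offset 8 and occupies 4 bytes.
Bytes at offsets 8..11: 7C 70 E1 C1.
Big-endian: lowest address holds the most-significant byte.
The bytes are already most-significant first: 0x7C70E1C1.
0x7C70E1C1 = 2087772609.

2087772609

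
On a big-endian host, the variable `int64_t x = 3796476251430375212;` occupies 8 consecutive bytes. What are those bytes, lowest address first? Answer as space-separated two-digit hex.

34 AF CB 09 3C B6 CF 2C

3796476251430375212 in hexadecimal, padded to 64 bits, is 0x34AFCB093CB6CF2C.
Split into bytes (most-significant first): 34 AF CB 09 3C B6 CF 2C.
In big-endian order the high byte comes first in memory.
So the memory order matches the most-significant-first order: 34 AF CB 09 3C B6 CF 2C.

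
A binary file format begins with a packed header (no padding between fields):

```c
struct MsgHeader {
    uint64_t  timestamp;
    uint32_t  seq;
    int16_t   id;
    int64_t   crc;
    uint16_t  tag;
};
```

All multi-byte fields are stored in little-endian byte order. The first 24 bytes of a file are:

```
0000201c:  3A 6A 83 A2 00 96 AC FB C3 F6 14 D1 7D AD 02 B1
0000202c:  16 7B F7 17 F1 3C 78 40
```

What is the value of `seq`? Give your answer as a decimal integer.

`seq` follows `timestamp` (8 bytes), so it starts at byte offset 8 and occupies 4 bytes.
Bytes at offsets 8..11: C3 F6 14 D1.
In little-endian order the low byte comes first in memory.
Reassemble most-significant byte first: D1 14 F6 C3 → 0xD114F6C3.
0xD114F6C3 = 3507812035.

3507812035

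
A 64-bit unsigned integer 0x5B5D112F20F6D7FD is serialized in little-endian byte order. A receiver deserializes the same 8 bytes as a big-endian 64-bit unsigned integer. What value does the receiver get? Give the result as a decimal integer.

18291359029677612379

Stored little-endian, the bytes at ascending addresses are FD D7 F6 20 2F 11 5D 5B.
Read back as big-endian, the last byte is least significant, giving 0xFDD7F6202F115D5B.
0xFDD7F6202F115D5B = 18291359029677612379.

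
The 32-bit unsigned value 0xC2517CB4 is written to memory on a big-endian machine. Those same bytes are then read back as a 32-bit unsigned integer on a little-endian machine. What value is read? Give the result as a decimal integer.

3028046274

Stored big-endian, the bytes at ascending addresses are C2 51 7C B4.
Read back as little-endian, the first byte is least significant, giving 0xB47C51C2.
0xB47C51C2 = 3028046274.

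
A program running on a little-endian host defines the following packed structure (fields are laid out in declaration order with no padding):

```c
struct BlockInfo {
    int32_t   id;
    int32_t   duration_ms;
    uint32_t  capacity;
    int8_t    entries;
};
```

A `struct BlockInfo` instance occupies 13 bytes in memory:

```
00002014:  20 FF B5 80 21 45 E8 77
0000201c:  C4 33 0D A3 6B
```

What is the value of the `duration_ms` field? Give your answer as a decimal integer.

2011710753

`duration_ms` follows `id` (4 bytes), so it starts at byte offset 4 and occupies 4 bytes.
Bytes at offsets 4..7: 21 45 E8 77.
In little-endian order the low byte comes first in memory.
Reassemble most-significant byte first: 77 E8 45 21 → 0x77E84521.
0x77E84521 = 2011710753.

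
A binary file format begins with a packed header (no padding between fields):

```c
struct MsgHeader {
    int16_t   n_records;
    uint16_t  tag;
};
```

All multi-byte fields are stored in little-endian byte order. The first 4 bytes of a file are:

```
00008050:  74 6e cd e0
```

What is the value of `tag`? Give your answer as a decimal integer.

57549

`tag` follows `n_records` (2 bytes), so it starts at byte offset 2 and occupies 2 bytes.
Bytes at offsets 2..3: CD E0.
Little-endian: lowest address holds the least-significant byte.
Reassemble most-significant byte first: E0 CD → 0xE0CD.
0xE0CD = 57549.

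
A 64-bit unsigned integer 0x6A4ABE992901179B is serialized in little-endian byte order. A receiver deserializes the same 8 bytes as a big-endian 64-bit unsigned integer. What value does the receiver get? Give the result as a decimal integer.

11175402278527847018

Stored little-endian, the bytes at ascending addresses are 9B 17 01 29 99 BE 4A 6A.
Read back as big-endian, the last byte is least significant, giving 0x9B17012999BE4A6A.
0x9B17012999BE4A6A = 11175402278527847018.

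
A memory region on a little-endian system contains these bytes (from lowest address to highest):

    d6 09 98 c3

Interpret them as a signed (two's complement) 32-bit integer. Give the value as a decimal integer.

-1013446186

In little-endian order the low byte comes first in memory.
Reassemble most-significant byte first: C3 98 09 D6 → 0xC39809D6.
Top bit is set, so as a signed 32-bit value this is 0xC39809D6 − 2^32 = -1013446186.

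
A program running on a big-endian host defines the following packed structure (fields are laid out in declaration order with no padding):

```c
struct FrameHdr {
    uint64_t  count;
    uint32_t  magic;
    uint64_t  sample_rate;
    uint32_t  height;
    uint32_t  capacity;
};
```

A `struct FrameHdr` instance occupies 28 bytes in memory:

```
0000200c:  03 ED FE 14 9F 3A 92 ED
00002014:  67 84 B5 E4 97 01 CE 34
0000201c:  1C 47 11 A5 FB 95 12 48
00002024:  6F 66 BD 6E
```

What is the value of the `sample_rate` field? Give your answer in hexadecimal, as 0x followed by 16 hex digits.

0x9701CE341C4711A5

`sample_rate` follows `count` (8 B), `magic` (4 B), so it starts at offset 8 + 4 = 12 and occupies 8 bytes.
Bytes at offsets 12..19: 97 01 CE 34 1C 47 11 A5.
Big-endian: lowest address holds the most-significant byte.
The bytes are already most-significant first: 0x9701CE341C4711A5.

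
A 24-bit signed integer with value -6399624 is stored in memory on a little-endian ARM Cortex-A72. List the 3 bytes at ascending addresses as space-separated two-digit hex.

78 59 9E

Two's complement of -6399624 in 24 bits: 6399624 = 0x61A688; invert → 0x9E5977; add 1 → 0x9E5978.
Split into bytes (most-significant first): 9E 59 78.
Little-endian stores the least-significant byte at the lowest address.
So at ascending addresses the bytes are 78 59 9E.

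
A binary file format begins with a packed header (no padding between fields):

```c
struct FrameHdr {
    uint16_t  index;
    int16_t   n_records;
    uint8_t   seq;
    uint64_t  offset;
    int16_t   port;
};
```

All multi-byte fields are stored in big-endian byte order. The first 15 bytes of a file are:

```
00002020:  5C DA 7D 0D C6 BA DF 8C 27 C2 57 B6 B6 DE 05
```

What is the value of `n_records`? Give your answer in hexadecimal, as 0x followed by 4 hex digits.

0x7D0D

`n_records` follows `index` (2 bytes), so it starts at byte offset 2 and occupies 2 bytes.
Bytes at offsets 2..3: 7D 0D.
Big-endian stores the most-significant byte at the lowest address.
The bytes are already most-significant first: 0x7D0D.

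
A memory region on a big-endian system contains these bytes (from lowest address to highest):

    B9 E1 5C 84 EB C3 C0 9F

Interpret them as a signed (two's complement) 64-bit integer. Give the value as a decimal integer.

-5052655580972072801

Big-endian stores the most-significant byte at the lowest address.
The bytes are already most-significant first: 0xB9E15C84EBC3C09F.
Top bit is set, so as a signed 64-bit value this is 0xB9E15C84EBC3C09F − 2^64 = -5052655580972072801.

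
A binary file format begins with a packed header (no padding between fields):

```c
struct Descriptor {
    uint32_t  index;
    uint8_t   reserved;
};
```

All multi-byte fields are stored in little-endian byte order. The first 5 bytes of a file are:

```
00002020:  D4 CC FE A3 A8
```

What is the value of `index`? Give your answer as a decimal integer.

2751384788

`index` is the first field, at byte offset 0, occupying 4 bytes.
Bytes at offsets 0..3: D4 CC FE A3.
Little-endian stores the least-significant byte at the lowest address.
Reassemble most-significant byte first: A3 FE CC D4 → 0xA3FECCD4.
0xA3FECCD4 = 2751384788.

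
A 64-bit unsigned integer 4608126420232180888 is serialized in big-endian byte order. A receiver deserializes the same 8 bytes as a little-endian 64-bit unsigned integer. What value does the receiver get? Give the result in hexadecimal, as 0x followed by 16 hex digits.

4608126420232180888 in 64-bit hexadecimal is 0x3FF35A9076081498.
Stored big-endian, the bytes at ascending addresses are 3F F3 5A 90 76 08 14 98.
Read back as little-endian, the first byte is least significant, giving 0x98140876905AF33F.

0x98140876905AF33F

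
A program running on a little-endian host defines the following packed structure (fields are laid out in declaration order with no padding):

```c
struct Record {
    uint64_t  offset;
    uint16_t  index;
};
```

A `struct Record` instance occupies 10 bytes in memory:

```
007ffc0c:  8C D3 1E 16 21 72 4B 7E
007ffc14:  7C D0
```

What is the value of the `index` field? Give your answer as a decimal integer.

`index` follows `offset` (8 bytes), so it starts at byte offset 8 and occupies 2 bytes.
Bytes at offsets 8..9: 7C D0.
Little-endian: lowest address holds the least-significant byte.
Reassemble most-significant byte first: D0 7C → 0xD07C.
0xD07C = 53372.

53372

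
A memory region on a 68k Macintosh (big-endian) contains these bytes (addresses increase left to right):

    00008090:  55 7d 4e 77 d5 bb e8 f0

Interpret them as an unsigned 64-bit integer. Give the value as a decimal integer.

6160166141906643184

In big-endian order the high byte comes first in memory.
The bytes are already most-significant first: 0x557D4E77D5BBE8F0.
0x557D4E77D5BBE8F0 = 6160166141906643184.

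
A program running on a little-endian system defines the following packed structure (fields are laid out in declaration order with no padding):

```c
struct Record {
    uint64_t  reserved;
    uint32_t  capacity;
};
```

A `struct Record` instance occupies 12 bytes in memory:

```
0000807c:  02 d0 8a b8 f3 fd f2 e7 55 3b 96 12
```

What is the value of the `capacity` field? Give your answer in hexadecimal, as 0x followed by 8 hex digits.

0x12963B55

`capacity` follows `reserved` (8 bytes), so it starts at byte offset 8 and occupies 4 bytes.
Bytes at offsets 8..11: 55 3B 96 12.
In little-endian order the low byte comes first in memory.
Reassemble most-significant byte first: 12 96 3B 55 → 0x12963B55.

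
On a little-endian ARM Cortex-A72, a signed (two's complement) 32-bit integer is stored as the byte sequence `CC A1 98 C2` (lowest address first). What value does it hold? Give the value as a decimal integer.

In little-endian order the low byte comes first in memory.
Reassemble most-significant byte first: C2 98 A1 CC → 0xC298A1CC.
Top bit is set, so as a signed 32-bit value this is 0xC298A1CC − 2^32 = -1030184500.

-1030184500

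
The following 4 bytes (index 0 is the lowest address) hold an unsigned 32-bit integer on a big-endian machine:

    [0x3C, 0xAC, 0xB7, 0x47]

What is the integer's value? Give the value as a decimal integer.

Big-endian stores the most-significant byte at the lowest address.
The bytes are already most-significant first: 0x3CACB747.
0x3CACB747 = 1017952071.

1017952071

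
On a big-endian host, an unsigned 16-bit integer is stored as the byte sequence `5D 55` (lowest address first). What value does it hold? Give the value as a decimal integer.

23893

Big-endian: lowest address holds the most-significant byte.
The bytes are already most-significant first: 0x5D55.
0x5D55 = 23893.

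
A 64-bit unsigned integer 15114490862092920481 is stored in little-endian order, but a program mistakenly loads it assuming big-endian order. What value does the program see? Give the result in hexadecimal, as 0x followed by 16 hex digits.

15114490862092920481 in 64-bit hexadecimal is 0xD1C1755BEBEFA6A1.
Stored little-endian, the bytes at ascending addresses are A1 A6 EF EB 5B 75 C1 D1.
Read back as big-endian, the last byte is least significant, giving 0xA1A6EFEB5B75C1D1.

0xA1A6EFEB5B75C1D1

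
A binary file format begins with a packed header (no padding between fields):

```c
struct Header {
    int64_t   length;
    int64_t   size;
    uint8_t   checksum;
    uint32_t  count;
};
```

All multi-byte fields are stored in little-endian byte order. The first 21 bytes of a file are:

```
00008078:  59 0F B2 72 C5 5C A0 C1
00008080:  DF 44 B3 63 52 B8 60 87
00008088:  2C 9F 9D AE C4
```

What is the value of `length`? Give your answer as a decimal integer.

`length` is the first field, at byte offset 0, occupying 8 bytes.
Bytes at offsets 0..7: 59 0F B2 72 C5 5C A0 C1.
Little-endian: lowest address holds the least-significant byte.
Reassemble most-significant byte first: C1 A0 5C C5 72 B2 0F 59 → 0xC1A05CC572B20F59.
Top bit is set, so as a signed 64-bit value this is 0xC1A05CC572B20F59 − 2^64 = -4494490425013170343.

-4494490425013170343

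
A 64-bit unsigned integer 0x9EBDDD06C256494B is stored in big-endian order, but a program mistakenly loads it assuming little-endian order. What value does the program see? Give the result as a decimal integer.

5424962617483312542

Stored big-endian, the bytes at ascending addresses are 9E BD DD 06 C2 56 49 4B.
Read back as little-endian, the first byte is least significant, giving 0x4B4956C206DDBD9E.
0x4B4956C206DDBD9E = 5424962617483312542.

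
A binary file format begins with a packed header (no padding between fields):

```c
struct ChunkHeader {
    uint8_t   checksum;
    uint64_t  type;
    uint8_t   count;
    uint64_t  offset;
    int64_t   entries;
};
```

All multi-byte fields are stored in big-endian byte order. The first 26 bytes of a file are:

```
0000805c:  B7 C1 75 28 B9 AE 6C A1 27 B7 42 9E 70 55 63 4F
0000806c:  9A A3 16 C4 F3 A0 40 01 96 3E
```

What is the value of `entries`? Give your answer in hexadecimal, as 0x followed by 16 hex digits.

0x16C4F3A04001963E

`entries` follows `checksum` (1 B), `type` (8 B), `count` (1 B), `offset` (8 B), so it starts at offset 1 + 8 + 1 + 8 = 18 and occupies 8 bytes.
Bytes at offsets 18..25: 16 C4 F3 A0 40 01 96 3E.
Big-endian: lowest address holds the most-significant byte.
The bytes are already most-significant first: 0x16C4F3A04001963E.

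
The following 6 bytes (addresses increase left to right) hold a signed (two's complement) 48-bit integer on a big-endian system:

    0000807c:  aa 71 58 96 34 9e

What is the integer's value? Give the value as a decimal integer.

-94071182445410

Big-endian: lowest address holds the most-significant byte.
The bytes are already most-significant first: 0xAA715896349E.
Top bit is set, so as a signed 48-bit value this is 0xAA715896349E − 2^48 = -94071182445410.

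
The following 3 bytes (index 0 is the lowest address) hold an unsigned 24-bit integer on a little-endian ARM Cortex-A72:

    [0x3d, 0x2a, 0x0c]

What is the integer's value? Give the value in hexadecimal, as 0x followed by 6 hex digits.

Little-endian: lowest address holds the least-significant byte.
Reassemble most-significant byte first: 0C 2A 3D → 0x0C2A3D.

0x0C2A3D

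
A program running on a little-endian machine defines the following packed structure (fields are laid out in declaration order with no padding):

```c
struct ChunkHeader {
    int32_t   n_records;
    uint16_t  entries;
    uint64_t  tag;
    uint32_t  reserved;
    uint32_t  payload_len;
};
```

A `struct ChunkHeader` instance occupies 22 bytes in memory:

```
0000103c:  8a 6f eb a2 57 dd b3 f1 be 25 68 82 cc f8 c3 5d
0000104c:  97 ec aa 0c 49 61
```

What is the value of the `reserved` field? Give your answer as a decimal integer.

3969342915

`reserved` follows `n_records` (4 B), `entries` (2 B), `tag` (8 B), so it starts at offset 4 + 2 + 8 = 14 and occupies 4 bytes.
Bytes at offsets 14..17: C3 5D 97 EC.
Little-endian: lowest address holds the least-significant byte.
Reassemble most-significant byte first: EC 97 5D C3 → 0xEC975DC3.
0xEC975DC3 = 3969342915.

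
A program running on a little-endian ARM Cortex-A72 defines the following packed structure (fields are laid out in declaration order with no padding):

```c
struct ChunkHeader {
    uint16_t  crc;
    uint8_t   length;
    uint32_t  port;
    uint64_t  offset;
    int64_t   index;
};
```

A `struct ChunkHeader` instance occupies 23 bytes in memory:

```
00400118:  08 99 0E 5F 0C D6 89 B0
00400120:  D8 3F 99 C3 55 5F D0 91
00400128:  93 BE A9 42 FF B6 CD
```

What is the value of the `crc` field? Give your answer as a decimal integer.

39176

`crc` is the first field, at byte offset 0, occupying 2 bytes.
Bytes at offsets 0..1: 08 99.
In little-endian order the low byte comes first in memory.
Reassemble most-significant byte first: 99 08 → 0x9908.
0x9908 = 39176.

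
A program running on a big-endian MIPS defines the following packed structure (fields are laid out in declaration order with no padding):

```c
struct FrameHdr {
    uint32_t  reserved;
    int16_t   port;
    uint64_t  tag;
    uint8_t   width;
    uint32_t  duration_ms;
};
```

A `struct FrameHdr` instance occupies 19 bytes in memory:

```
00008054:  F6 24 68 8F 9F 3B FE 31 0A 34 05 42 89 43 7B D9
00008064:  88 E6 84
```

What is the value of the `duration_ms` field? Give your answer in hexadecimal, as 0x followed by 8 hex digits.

`duration_ms` follows `reserved` (4 B), `port` (2 B), `tag` (8 B), `width` (1 B), so it starts at offset 4 + 2 + 8 + 1 = 15 and occupies 4 bytes.
Bytes at offsets 15..18: D9 88 E6 84.
Big-endian stores the most-significant byte at the lowest address.
The bytes are already most-significant first: 0xD988E684.

0xD988E684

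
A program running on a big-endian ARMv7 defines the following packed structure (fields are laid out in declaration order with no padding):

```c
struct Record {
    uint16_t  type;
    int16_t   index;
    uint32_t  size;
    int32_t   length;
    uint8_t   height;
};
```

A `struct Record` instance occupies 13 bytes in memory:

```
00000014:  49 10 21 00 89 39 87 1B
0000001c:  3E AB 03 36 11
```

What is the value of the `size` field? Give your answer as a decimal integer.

`size` follows `type` (2 B), `index` (2 B), so it starts at offset 2 + 2 = 4 and occupies 4 bytes.
Bytes at offsets 4..7: 89 39 87 1B.
Big-endian: lowest address holds the most-significant byte.
The bytes are already most-significant first: 0x8939871B.
0x8939871B = 2302248731.

2302248731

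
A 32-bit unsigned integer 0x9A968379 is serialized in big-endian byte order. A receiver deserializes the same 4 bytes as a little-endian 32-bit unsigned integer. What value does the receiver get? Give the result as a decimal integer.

2038666906

Stored big-endian, the bytes at ascending addresses are 9A 96 83 79.
Read back as little-endian, the first byte is least significant, giving 0x7983969A.
0x7983969A = 2038666906.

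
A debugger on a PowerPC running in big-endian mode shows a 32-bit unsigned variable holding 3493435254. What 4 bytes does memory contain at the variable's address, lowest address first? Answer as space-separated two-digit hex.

D0 39 97 76

3493435254 in hexadecimal, padded to 32 bits, is 0xD0399776.
Split into bytes (most-significant first): D0 39 97 76.
In big-endian order the high byte comes first in memory.
So the memory order matches the most-significant-first order: D0 39 97 76.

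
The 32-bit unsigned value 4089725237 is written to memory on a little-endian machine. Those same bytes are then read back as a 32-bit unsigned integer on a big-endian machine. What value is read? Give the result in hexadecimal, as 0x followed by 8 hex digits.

0x3541C4F3

4089725237 in 32-bit hexadecimal is 0xF3C44135.
Stored little-endian, the bytes at ascending addresses are 35 41 C4 F3.
Read back as big-endian, the last byte is least significant, giving 0x3541C4F3.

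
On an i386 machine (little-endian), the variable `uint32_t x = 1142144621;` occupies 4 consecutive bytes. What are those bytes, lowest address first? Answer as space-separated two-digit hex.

6D BE 13 44

1142144621 in hexadecimal, padded to 32 bits, is 0x4413BE6D.
Split into bytes (most-significant first): 44 13 BE 6D.
Little-endian stores the least-significant byte at the lowest address.
So at ascending addresses the bytes are 6D BE 13 44.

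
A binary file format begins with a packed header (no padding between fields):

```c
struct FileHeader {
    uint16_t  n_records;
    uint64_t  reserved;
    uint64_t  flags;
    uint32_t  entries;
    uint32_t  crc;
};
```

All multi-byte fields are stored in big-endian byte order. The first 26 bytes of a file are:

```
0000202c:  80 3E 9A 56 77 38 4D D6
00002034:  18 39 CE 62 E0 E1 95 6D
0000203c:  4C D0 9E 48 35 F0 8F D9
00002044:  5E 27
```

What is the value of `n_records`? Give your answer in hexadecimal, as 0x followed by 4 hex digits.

0x803E

`n_records` is the first field, at byte offset 0, occupying 2 bytes.
Bytes at offsets 0..1: 80 3E.
In big-endian order the high byte comes first in memory.
The bytes are already most-significant first: 0x803E.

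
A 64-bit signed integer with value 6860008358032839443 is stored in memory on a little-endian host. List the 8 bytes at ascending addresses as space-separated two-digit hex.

13 13 C2 78 41 A5 33 5F

6860008358032839443 in hexadecimal, padded to 64 bits, is 0x5F33A54178C21313.
Split into bytes (most-significant first): 5F 33 A5 41 78 C2 13 13.
In little-endian order the low byte comes first in memory.
So at ascending addresses the bytes are 13 13 C2 78 41 A5 33 5F.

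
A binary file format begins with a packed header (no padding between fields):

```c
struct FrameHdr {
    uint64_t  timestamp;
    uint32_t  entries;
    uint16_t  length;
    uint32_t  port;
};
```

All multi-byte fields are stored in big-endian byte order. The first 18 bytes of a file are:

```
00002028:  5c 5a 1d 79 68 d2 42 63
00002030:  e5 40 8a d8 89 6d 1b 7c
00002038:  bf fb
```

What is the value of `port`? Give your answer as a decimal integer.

461160443

`port` follows `timestamp` (8 B), `entries` (4 B), `length` (2 B), so it starts at offset 8 + 4 + 2 = 14 and occupies 4 bytes.
Bytes at offsets 14..17: 1B 7C BF FB.
Big-endian stores the most-significant byte at the lowest address.
The bytes are already most-significant first: 0x1B7CBFFB.
0x1B7CBFFB = 461160443.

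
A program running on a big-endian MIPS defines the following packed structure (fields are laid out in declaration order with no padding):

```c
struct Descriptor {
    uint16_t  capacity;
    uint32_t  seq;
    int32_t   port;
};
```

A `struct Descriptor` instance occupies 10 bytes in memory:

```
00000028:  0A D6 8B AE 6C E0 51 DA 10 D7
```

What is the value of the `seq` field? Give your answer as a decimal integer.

`seq` follows `capacity` (2 bytes), so it starts at byte offset 2 and occupies 4 bytes.
Bytes at offsets 2..5: 8B AE 6C E0.
Big-endian stores the most-significant byte at the lowest address.
The bytes are already most-significant first: 0x8BAE6CE0.
0x8BAE6CE0 = 2343464160.

2343464160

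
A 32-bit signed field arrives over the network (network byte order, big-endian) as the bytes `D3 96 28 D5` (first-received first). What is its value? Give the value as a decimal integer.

-745133867

In big-endian order the high byte comes first in memory.
The bytes are already most-significant first: 0xD39628D5.
Top bit is set, so as a signed 32-bit value this is 0xD39628D5 − 2^32 = -745133867.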